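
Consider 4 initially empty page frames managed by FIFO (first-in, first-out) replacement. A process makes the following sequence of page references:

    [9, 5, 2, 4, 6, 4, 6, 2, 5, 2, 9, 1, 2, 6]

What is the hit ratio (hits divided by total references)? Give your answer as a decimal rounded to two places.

0.43

9: miss, frames [9]
5: miss, frames [9, 5]
2: miss, frames [9, 5, 2]
4: miss, frames [9, 5, 2, 4]
6: miss, evict 9, frames [5, 2, 4, 6]
4: hit
6: hit
2: hit
5: hit
2: hit
9: miss, evict 5, frames [2, 4, 6, 9]
1: miss, evict 2, frames [4, 6, 9, 1]
2: miss, evict 4, frames [6, 9, 1, 2]
6: hit
Hits: 6 of 14 references → 6/14 = 0.4286.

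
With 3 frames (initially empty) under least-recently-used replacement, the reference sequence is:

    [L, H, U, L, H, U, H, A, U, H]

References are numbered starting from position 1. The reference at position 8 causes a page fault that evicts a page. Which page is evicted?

pos 1: L → fault, frames [L]
pos 2: H → fault, frames [L, H]
pos 3: U → fault, frames [L, H, U]
pos 4: L → hit
pos 5: H → hit
pos 6: U → hit
pos 7: H → hit
pos 8: A → fault, evict L, frames [U, H, A]
At position 8, page L is evicted.

L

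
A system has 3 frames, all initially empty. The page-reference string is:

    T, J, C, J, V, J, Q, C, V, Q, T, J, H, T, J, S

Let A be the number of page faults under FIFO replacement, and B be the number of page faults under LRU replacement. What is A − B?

Under FIFO: F F F . F . F . . . F F F . . F → 9 faults.
Under LRU: F F F . F . F F F . F F F . . F → 11 faults.
A − B = 9 − 11 = -2.

-2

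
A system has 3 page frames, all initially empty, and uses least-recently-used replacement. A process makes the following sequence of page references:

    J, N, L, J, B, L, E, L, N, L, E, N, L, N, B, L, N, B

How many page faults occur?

7

J → miss, frames (J)
N → miss, frames (J N)
L → miss, frames (J N L)
J → hit
B → miss, evict N, frames (L J B)
L → hit
E → miss, evict J, frames (B L E)
L → hit
N → miss, evict B, frames (E L N)
L → hit
E → hit
N → hit
L → hit
N → hit
B → miss, evict E, frames (L N B)
L → hit
N → hit
B → hit
Page faults: 7.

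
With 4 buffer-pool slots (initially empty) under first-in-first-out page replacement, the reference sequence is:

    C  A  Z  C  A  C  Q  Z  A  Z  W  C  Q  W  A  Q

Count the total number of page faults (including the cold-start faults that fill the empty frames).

7

C → miss, frames {C}
A → miss, frames {C,A}
Z → miss, frames {C,A,Z}
C → hit
A → hit
C → hit
Q → miss, frames {C,A,Z,Q}
Z → hit
A → hit
Z → hit
W → miss, evict C, frames {A,Z,Q,W}
C → miss, evict A, frames {Z,Q,W,C}
Q → hit
W → hit
A → miss, evict Z, frames {Q,W,C,A}
Q → hit
Page faults: 7.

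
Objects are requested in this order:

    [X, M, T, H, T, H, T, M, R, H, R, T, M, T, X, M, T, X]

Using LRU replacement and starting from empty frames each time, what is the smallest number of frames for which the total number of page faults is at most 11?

f=1: 18 faults
f=2: 13 faults
f=3: 9 faults
f=4: 6 faults
f=5: 5 faults
Smallest f with faults ≤ 11 is 3.

3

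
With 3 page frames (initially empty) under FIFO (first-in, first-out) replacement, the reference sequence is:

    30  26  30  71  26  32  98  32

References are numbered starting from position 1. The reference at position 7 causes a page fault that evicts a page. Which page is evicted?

26

pos 1: 30 -> fault, frames {30}
pos 2: 26 -> fault, frames {30,26}
pos 3: 30 -> hit
pos 4: 71 -> fault, frames {30,26,71}
pos 5: 26 -> hit
pos 6: 32 -> fault, evict 30, frames {26,71,32}
pos 7: 98 -> fault, evict 26, frames {71,32,98}
At position 7, page 26 is evicted.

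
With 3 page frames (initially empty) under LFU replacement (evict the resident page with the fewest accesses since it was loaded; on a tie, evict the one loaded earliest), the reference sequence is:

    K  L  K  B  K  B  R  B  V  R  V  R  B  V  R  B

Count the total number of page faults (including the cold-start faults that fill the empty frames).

K: fault, frames (K)
L: fault, frames (K L)
K: hit
B: fault, frames (K L B)
K: hit
B: hit
R: fault, evict L, frames (K B R)
B: hit
V: fault, evict R, frames (K B V)
R: fault, evict V, frames (K B R)
V: fault, evict R, frames (K B V)
R: fault, evict V, frames (K B R)
B: hit
V: fault, evict R, frames (K B V)
R: fault, evict V, frames (K B R)
B: hit
Page faults: 10.

10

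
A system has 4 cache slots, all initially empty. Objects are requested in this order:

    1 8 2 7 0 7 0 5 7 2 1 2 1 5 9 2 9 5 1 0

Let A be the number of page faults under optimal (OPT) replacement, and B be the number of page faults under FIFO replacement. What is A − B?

-2

Under OPT: F F F F F . . F . . . . . . F . . . . F → 8 faults.
Under FIFO: F F F F F . . F . . F F . . F . . . . F → 10 faults.
A − B = 8 − 10 = -2.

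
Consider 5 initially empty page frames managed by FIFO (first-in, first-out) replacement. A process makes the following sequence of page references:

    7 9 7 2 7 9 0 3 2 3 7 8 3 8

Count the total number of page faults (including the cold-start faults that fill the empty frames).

6

7: fault, frames {7}
9: fault, frames {7,9}
7: hit
2: fault, frames {7,9,2}
7: hit
9: hit
0: fault, frames {7,9,2,0}
3: fault, frames {7,9,2,0,3}
2: hit
3: hit
7: hit
8: fault, evict 7, frames {9,2,0,3,8}
3: hit
8: hit
Page faults: 6.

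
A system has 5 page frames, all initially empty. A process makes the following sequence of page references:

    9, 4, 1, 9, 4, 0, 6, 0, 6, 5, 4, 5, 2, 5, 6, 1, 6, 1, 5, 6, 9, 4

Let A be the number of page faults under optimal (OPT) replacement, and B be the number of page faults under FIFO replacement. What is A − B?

Under OPT: F F F . . F F . . F . . F . . . . . . . . F → 8 faults.
Under FIFO: F F F . . F F . . F . . F . . . . . . . F F → 9 faults.
A − B = 8 − 9 = -1.

-1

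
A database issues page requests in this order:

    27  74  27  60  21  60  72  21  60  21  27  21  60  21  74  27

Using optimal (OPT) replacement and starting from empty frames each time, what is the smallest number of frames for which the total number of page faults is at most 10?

2

f=1: 16 faults
f=2: 10 faults
f=3: 7 faults
f=4: 6 faults
f=5: 5 faults
Smallest f with faults ≤ 10 is 2.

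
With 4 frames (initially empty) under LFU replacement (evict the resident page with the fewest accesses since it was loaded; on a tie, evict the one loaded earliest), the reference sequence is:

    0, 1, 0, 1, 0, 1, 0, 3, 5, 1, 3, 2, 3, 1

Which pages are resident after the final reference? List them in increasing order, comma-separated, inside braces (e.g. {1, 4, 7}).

0 → miss, frames {0}
1 → miss, frames {0,1}
0 → hit
1 → hit
0 → hit
1 → hit
0 → hit
3 → miss, frames {0,1,3}
5 → miss, frames {0,1,3,5}
1 → hit
3 → hit
2 → miss, evict 5, frames {0,1,3,2}
3 → hit
1 → hit

{0, 1, 2, 3}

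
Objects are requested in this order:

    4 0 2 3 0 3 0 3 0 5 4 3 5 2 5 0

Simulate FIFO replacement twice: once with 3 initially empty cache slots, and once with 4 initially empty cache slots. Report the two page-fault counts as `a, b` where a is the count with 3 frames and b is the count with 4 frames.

8, 7

3 frames: F F F F . . . . . F F . . F . F → 8 faults.
4 frames: F F F F . . . . . F F . . . . F → 7 faults.
7 < 8: adding a frame reduced faults, as is typical.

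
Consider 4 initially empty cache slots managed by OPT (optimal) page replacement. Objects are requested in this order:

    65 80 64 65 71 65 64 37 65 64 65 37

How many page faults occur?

5

65 → fault, frames {65}
80 → fault, frames {65,80}
64 → fault, frames {65,80,64}
65 → hit
71 → fault, frames {65,80,64,71}
65 → hit
64 → hit
37 → fault, evict 71, frames {65,80,64,37}
65 → hit
64 → hit
65 → hit
37 → hit
Page faults: 5.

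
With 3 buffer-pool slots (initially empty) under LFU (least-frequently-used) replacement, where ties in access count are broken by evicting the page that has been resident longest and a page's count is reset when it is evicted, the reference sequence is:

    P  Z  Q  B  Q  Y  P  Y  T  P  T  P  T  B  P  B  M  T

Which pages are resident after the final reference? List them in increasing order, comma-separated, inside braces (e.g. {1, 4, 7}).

P: miss, frames [P]
Z: miss, frames [P, Z]
Q: miss, frames [P, Z, Q]
B: miss, evict P, frames [Z, Q, B]
Q: hit
Y: miss, evict Z, frames [Q, B, Y]
P: miss, evict B, frames [Q, Y, P]
Y: hit
T: miss, evict P, frames [Q, Y, T]
P: miss, evict T, frames [Q, Y, P]
T: miss, evict P, frames [Q, Y, T]
P: miss, evict T, frames [Q, Y, P]
T: miss, evict P, frames [Q, Y, T]
B: miss, evict T, frames [Q, Y, B]
P: miss, evict B, frames [Q, Y, P]
B: miss, evict P, frames [Q, Y, B]
M: miss, evict B, frames [Q, Y, M]
T: miss, evict M, frames [Q, Y, T]

{Q, T, Y}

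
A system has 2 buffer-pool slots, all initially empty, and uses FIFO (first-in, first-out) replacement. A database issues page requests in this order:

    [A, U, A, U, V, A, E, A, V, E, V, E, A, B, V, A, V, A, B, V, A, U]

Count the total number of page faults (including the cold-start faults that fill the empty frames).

14

A -> miss, frames {A}
U -> miss, frames {A,U}
A -> hit
U -> hit
V -> miss, evict A, frames {U,V}
A -> miss, evict U, frames {V,A}
E -> miss, evict V, frames {A,E}
A -> hit
V -> miss, evict A, frames {E,V}
E -> hit
V -> hit
E -> hit
A -> miss, evict E, frames {V,A}
B -> miss, evict V, frames {A,B}
V -> miss, evict A, frames {B,V}
A -> miss, evict B, frames {V,A}
V -> hit
A -> hit
B -> miss, evict V, frames {A,B}
V -> miss, evict A, frames {B,V}
A -> miss, evict B, frames {V,A}
U -> miss, evict V, frames {A,U}
Page faults: 14.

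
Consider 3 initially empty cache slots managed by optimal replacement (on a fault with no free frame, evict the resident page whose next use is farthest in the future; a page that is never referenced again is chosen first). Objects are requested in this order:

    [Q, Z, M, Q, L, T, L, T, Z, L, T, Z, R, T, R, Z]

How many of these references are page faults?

Q → fault, frames {Q}
Z → fault, frames {Q,Z}
M → fault, frames {Q,Z,M}
Q → hit
L → fault, evict M, frames {Q,Z,L}
T → fault, evict Q, frames {Z,L,T}
L → hit
T → hit
Z → hit
L → hit
T → hit
Z → hit
R → fault, evict L, frames {Z,T,R}
T → hit
R → hit
Z → hit
Page faults: 6.

6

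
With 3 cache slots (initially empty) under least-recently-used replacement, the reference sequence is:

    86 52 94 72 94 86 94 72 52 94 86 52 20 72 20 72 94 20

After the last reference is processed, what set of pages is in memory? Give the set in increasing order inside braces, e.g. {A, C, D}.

86 → fault, frames [86]
52 → fault, frames [86, 52]
94 → fault, frames [86, 52, 94]
72 → fault, evict 86, frames [52, 94, 72]
94 → hit
86 → fault, evict 52, frames [72, 94, 86]
94 → hit
72 → hit
52 → fault, evict 86, frames [94, 72, 52]
94 → hit
86 → fault, evict 72, frames [52, 94, 86]
52 → hit
20 → fault, evict 94, frames [86, 52, 20]
72 → fault, evict 86, frames [52, 20, 72]
20 → hit
72 → hit
94 → fault, evict 52, frames [20, 72, 94]
20 → hit

{20, 72, 94}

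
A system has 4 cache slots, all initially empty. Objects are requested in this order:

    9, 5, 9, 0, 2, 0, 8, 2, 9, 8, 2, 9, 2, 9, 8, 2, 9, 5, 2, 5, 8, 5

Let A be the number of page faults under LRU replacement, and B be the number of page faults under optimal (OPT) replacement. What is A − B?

Under LRU: F F . F F . F . . . . . . . . . . F . . . . → 6 faults.
Under OPT: F F . F F . F . . . . . . . . . . . . . . . → 5 faults.
A − B = 6 − 5 = 1.

1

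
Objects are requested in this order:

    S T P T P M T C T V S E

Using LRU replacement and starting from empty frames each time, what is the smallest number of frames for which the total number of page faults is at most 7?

f=1: 12 faults
f=2: 9 faults
f=3: 8 faults
f=4: 8 faults
f=5: 8 faults
f=6: 7 faults
f=7: 7 faults
Smallest f with faults ≤ 7 is 6.

6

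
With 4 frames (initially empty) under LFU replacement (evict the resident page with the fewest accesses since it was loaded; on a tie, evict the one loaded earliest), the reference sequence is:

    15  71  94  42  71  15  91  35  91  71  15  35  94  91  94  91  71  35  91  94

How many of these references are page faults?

11

15: miss, frames (15)
71: miss, frames (15 71)
94: miss, frames (15 71 94)
42: miss, frames (15 71 94 42)
71: hit
15: hit
91: miss, evict 94, frames (15 71 42 91)
35: miss, evict 42, frames (15 71 91 35)
91: hit
71: hit
15: hit
35: hit
94: miss, evict 91, frames (15 71 35 94)
91: miss, evict 94, frames (15 71 35 91)
94: miss, evict 91, frames (15 71 35 94)
91: miss, evict 94, frames (15 71 35 91)
71: hit
35: hit
91: hit
94: miss, evict 91, frames (15 71 35 94)
Page faults: 11.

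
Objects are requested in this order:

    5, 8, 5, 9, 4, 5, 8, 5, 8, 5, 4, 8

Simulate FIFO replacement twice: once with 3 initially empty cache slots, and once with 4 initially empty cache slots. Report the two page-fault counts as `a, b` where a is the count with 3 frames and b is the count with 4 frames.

3 frames: F F . F F F F . . . . . → 6 faults.
4 frames: F F . F F . . . . . . . → 4 faults.
4 < 6: adding a frame reduced faults, as is typical.

6, 4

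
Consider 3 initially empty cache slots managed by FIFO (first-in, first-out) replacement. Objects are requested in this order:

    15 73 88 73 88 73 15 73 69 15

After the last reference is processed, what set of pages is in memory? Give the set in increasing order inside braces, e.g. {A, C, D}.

{15, 69, 88}

15: fault, frames {15}
73: fault, frames {15,73}
88: fault, frames {15,73,88}
73: hit
88: hit
73: hit
15: hit
73: hit
69: fault, evict 15, frames {73,88,69}
15: fault, evict 73, frames {88,69,15}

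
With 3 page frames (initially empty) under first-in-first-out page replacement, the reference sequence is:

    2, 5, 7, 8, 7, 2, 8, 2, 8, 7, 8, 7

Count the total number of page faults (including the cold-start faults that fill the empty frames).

5

2: miss, frames [2]
5: miss, frames [2, 5]
7: miss, frames [2, 5, 7]
8: miss, evict 2, frames [5, 7, 8]
7: hit
2: miss, evict 5, frames [7, 8, 2]
8: hit
2: hit
8: hit
7: hit
8: hit
7: hit
Page faults: 5.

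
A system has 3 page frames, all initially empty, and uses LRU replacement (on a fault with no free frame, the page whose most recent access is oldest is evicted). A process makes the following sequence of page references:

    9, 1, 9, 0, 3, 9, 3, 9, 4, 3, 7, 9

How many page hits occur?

9 → miss, frames [9]
1 → miss, frames [9, 1]
9 → hit
0 → miss, frames [1, 9, 0]
3 → miss, evict 1, frames [9, 0, 3]
9 → hit
3 → hit
9 → hit
4 → miss, evict 0, frames [3, 9, 4]
3 → hit
7 → miss, evict 9, frames [4, 3, 7]
9 → miss, evict 4, frames [3, 7, 9]
Hits: 5.

5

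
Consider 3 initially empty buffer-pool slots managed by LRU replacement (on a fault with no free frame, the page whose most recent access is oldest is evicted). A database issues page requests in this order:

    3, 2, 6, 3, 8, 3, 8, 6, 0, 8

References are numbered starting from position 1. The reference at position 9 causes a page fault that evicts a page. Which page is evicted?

3

pos 1: 3 -> fault, frames [3]
pos 2: 2 -> fault, frames [3, 2]
pos 3: 6 -> fault, frames [3, 2, 6]
pos 4: 3 -> hit
pos 5: 8 -> fault, evict 2, frames [6, 3, 8]
pos 6: 3 -> hit
pos 7: 8 -> hit
pos 8: 6 -> hit
pos 9: 0 -> fault, evict 3, frames [8, 6, 0]
At position 9, page 3 is evicted.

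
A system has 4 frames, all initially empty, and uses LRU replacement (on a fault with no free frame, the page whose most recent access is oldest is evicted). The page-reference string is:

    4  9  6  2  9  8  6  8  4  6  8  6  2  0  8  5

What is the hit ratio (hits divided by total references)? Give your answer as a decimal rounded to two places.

0.44

4 → miss, frames [4]
9 → miss, frames [4, 9]
6 → miss, frames [4, 9, 6]
2 → miss, frames [4, 9, 6, 2]
9 → hit
8 → miss, evict 4, frames [6, 2, 9, 8]
6 → hit
8 → hit
4 → miss, evict 2, frames [9, 6, 8, 4]
6 → hit
8 → hit
6 → hit
2 → miss, evict 9, frames [4, 8, 6, 2]
0 → miss, evict 4, frames [8, 6, 2, 0]
8 → hit
5 → miss, evict 6, frames [2, 0, 8, 5]
Hits: 7 of 16 references → 7/16 = 0.4375.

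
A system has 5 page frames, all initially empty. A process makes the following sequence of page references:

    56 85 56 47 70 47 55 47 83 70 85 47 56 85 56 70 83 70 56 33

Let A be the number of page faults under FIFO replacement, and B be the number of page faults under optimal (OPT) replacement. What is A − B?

Under FIFO: F F . F F . F . F . . . F F . . . . . F → 9 faults.
Under OPT: F F . F F . F . F . . . . . . . . . . F → 7 faults.
A − B = 9 − 7 = 2.

2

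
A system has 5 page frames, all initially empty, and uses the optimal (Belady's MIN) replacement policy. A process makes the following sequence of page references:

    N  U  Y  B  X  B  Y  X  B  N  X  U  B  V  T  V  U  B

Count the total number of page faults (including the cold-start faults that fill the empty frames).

7

N → fault, frames (N)
U → fault, frames (N U)
Y → fault, frames (N U Y)
B → fault, frames (N U Y B)
X → fault, frames (N U Y B X)
B → hit
Y → hit
X → hit
B → hit
N → hit
X → hit
U → hit
B → hit
V → fault, evict X, frames (N U Y B V)
T → fault, evict Y, frames (N U B V T)
V → hit
U → hit
B → hit
Page faults: 7.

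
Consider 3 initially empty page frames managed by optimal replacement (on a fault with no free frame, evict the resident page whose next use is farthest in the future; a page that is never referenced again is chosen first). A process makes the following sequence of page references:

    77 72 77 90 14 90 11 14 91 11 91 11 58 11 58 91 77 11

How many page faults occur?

77 -> miss, frames {77}
72 -> miss, frames {77,72}
77 -> hit
90 -> miss, frames {77,72,90}
14 -> miss, evict 72, frames {77,90,14}
90 -> hit
11 -> miss, evict 90, frames {77,14,11}
14 -> hit
91 -> miss, evict 14, frames {77,11,91}
11 -> hit
91 -> hit
11 -> hit
58 -> miss, evict 77, frames {11,91,58}
11 -> hit
58 -> hit
91 -> hit
77 -> miss, evict 58, frames {11,91,77}
11 -> hit
Page faults: 8.

8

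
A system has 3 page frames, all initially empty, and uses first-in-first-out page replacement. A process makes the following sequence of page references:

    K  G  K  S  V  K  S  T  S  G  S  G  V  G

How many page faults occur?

9

K → miss, frames (K)
G → miss, frames (K G)
K → hit
S → miss, frames (K G S)
V → miss, evict K, frames (G S V)
K → miss, evict G, frames (S V K)
S → hit
T → miss, evict S, frames (V K T)
S → miss, evict V, frames (K T S)
G → miss, evict K, frames (T S G)
S → hit
G → hit
V → miss, evict T, frames (S G V)
G → hit
Page faults: 9.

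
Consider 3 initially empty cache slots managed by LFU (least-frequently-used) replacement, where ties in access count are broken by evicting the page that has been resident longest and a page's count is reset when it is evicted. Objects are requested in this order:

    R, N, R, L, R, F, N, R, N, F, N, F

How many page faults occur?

R -> fault, frames [R]
N -> fault, frames [R, N]
R -> hit
L -> fault, frames [R, N, L]
R -> hit
F -> fault, evict N, frames [R, L, F]
N -> fault, evict L, frames [R, F, N]
R -> hit
N -> hit
F -> hit
N -> hit
F -> hit
Page faults: 5.

5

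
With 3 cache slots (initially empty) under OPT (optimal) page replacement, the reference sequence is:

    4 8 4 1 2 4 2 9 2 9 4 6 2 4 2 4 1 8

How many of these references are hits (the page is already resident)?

4: miss, frames {4}
8: miss, frames {4,8}
4: hit
1: miss, frames {4,8,1}
2: miss, evict 8, frames {4,1,2}
4: hit
2: hit
9: miss, evict 1, frames {4,2,9}
2: hit
9: hit
4: hit
6: miss, evict 9, frames {4,2,6}
2: hit
4: hit
2: hit
4: hit
1: miss, evict 6, frames {4,2,1}
8: miss, evict 1, frames {4,2,8}
Hits: 10.

10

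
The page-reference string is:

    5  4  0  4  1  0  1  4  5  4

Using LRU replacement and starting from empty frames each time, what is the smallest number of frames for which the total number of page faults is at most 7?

2

f=1: 10 faults
f=2: 7 faults
f=3: 5 faults
f=4: 4 faults
Smallest f with faults ≤ 7 is 2.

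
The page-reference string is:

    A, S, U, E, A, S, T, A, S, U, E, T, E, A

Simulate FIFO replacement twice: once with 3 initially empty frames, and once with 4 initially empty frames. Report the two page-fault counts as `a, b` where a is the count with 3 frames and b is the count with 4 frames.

3 frames: F F F F F F F . . F F . . F → 10 faults.
4 frames: F F F F . . F F F F F F . F → 11 faults.
11 > 10: adding a frame increased faults — Belady's anomaly.

10, 11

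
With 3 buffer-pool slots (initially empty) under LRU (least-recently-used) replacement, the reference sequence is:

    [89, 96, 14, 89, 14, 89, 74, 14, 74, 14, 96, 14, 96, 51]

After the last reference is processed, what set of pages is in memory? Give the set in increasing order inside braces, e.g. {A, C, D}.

89 → fault, frames (89)
96 → fault, frames (89 96)
14 → fault, frames (89 96 14)
89 → hit
14 → hit
89 → hit
74 → fault, evict 96, frames (14 89 74)
14 → hit
74 → hit
14 → hit
96 → fault, evict 89, frames (74 14 96)
14 → hit
96 → hit
51 → fault, evict 74, frames (14 96 51)

{14, 51, 96}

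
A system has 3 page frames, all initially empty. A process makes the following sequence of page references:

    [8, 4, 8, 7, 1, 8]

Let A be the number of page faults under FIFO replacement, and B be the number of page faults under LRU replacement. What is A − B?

1

Under FIFO: F F . F F F → 5 faults.
Under LRU: F F . F F . → 4 faults.
A − B = 5 − 4 = 1.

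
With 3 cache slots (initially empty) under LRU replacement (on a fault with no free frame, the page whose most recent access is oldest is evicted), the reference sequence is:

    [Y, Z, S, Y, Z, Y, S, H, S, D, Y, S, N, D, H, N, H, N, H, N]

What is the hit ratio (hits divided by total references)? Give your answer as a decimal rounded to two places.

Y -> miss, frames {Y}
Z -> miss, frames {Y,Z}
S -> miss, frames {Y,Z,S}
Y -> hit
Z -> hit
Y -> hit
S -> hit
H -> miss, evict Z, frames {Y,S,H}
S -> hit
D -> miss, evict Y, frames {H,S,D}
Y -> miss, evict H, frames {S,D,Y}
S -> hit
N -> miss, evict D, frames {Y,S,N}
D -> miss, evict Y, frames {S,N,D}
H -> miss, evict S, frames {N,D,H}
N -> hit
H -> hit
N -> hit
H -> hit
N -> hit
Hits: 11 of 20 references → 11/20 = 0.5500.

0.55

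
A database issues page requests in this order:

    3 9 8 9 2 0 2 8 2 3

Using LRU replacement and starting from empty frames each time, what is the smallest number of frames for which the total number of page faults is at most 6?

4

f=1: 10 faults
f=2: 7 faults
f=3: 7 faults
f=4: 6 faults
f=5: 5 faults
Smallest f with faults ≤ 6 is 4.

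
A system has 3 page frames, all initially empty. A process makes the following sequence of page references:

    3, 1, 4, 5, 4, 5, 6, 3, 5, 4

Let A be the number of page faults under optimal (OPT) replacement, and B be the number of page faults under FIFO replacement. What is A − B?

-1

Under OPT: F F F F . . F . . F → 6 faults.
Under FIFO: F F F F . . F F . F → 7 faults.
A − B = 6 − 7 = -1.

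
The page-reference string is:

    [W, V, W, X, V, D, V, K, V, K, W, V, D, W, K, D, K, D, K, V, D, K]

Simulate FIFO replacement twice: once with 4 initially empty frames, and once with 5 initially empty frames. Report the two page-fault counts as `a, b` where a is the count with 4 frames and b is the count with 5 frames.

4 frames: F F . F . F . F . . F F . . . . . . . . . . → 7 faults.
5 frames: F F . F . F . F . . . . . . . . . . . . . . → 5 faults.
5 < 7: adding a frame reduced faults, as is typical.

7, 5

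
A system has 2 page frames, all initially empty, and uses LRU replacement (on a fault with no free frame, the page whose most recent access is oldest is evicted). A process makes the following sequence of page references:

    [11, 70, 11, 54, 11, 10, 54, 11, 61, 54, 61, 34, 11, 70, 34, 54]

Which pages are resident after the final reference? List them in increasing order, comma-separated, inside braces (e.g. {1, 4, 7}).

{34, 54}

11 -> fault, frames [11]
70 -> fault, frames [11, 70]
11 -> hit
54 -> fault, evict 70, frames [11, 54]
11 -> hit
10 -> fault, evict 54, frames [11, 10]
54 -> fault, evict 11, frames [10, 54]
11 -> fault, evict 10, frames [54, 11]
61 -> fault, evict 54, frames [11, 61]
54 -> fault, evict 11, frames [61, 54]
61 -> hit
34 -> fault, evict 54, frames [61, 34]
11 -> fault, evict 61, frames [34, 11]
70 -> fault, evict 34, frames [11, 70]
34 -> fault, evict 11, frames [70, 34]
54 -> fault, evict 70, frames [34, 54]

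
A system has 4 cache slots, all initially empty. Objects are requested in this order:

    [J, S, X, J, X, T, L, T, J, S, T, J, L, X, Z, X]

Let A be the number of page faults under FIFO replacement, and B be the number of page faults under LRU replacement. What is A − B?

1

Under FIFO: F F F . . F F . F F . . . F F . → 9 faults.
Under LRU: F F F . . F F . . F . . . F F . → 8 faults.
A − B = 9 − 8 = 1.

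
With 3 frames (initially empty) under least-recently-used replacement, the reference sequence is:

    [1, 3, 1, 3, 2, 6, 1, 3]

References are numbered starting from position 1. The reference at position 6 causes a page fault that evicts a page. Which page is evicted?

pos 1: 1: miss, frames [1]
pos 2: 3: miss, frames [1, 3]
pos 3: 1: hit
pos 4: 3: hit
pos 5: 2: miss, frames [1, 3, 2]
pos 6: 6: miss, evict 1, frames [3, 2, 6]
At position 6, page 1 is evicted.

1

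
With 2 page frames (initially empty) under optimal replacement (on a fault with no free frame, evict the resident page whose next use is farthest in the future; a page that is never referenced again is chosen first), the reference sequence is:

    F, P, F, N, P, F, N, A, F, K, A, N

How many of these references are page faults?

7

F -> miss, frames {F}
P -> miss, frames {F,P}
F -> hit
N -> miss, evict F, frames {P,N}
P -> hit
F -> miss, evict P, frames {N,F}
N -> hit
A -> miss, evict N, frames {F,A}
F -> hit
K -> miss, evict F, frames {A,K}
A -> hit
N -> miss, evict K, frames {A,N}
Page faults: 7.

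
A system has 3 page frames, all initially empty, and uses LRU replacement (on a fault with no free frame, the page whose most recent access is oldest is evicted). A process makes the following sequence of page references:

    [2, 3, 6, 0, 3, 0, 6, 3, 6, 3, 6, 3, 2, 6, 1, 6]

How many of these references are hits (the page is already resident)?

10

2: fault, frames (2)
3: fault, frames (2 3)
6: fault, frames (2 3 6)
0: fault, evict 2, frames (3 6 0)
3: hit
0: hit
6: hit
3: hit
6: hit
3: hit
6: hit
3: hit
2: fault, evict 0, frames (6 3 2)
6: hit
1: fault, evict 3, frames (2 6 1)
6: hit
Hits: 10.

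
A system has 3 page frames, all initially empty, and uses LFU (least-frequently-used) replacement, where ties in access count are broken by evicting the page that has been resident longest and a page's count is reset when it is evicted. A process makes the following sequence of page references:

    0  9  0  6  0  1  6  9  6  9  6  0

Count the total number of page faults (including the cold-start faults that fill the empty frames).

0 -> fault, frames (0)
9 -> fault, frames (0 9)
0 -> hit
6 -> fault, frames (0 9 6)
0 -> hit
1 -> fault, evict 9, frames (0 6 1)
6 -> hit
9 -> fault, evict 1, frames (0 6 9)
6 -> hit
9 -> hit
6 -> hit
0 -> hit
Page faults: 5.

5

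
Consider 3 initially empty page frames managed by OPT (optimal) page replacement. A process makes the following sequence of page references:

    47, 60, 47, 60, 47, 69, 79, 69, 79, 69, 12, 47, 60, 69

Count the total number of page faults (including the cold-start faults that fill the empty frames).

47 → fault, frames [47]
60 → fault, frames [47, 60]
47 → hit
60 → hit
47 → hit
69 → fault, frames [47, 60, 69]
79 → fault, evict 60, frames [47, 69, 79]
69 → hit
79 → hit
69 → hit
12 → fault, evict 79, frames [47, 69, 12]
47 → hit
60 → fault, evict 12, frames [47, 69, 60]
69 → hit
Page faults: 6.

6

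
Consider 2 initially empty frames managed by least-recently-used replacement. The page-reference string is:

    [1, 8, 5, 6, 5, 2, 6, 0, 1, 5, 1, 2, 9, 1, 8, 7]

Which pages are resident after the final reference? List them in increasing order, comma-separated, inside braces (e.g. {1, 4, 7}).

1 -> fault, frames (1)
8 -> fault, frames (1 8)
5 -> fault, evict 1, frames (8 5)
6 -> fault, evict 8, frames (5 6)
5 -> hit
2 -> fault, evict 6, frames (5 2)
6 -> fault, evict 5, frames (2 6)
0 -> fault, evict 2, frames (6 0)
1 -> fault, evict 6, frames (0 1)
5 -> fault, evict 0, frames (1 5)
1 -> hit
2 -> fault, evict 5, frames (1 2)
9 -> fault, evict 1, frames (2 9)
1 -> fault, evict 2, frames (9 1)
8 -> fault, evict 9, frames (1 8)
7 -> fault, evict 1, frames (8 7)

{7, 8}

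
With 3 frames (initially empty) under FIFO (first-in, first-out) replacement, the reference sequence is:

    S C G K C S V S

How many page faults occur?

6

S → miss, frames {S}
C → miss, frames {S,C}
G → miss, frames {S,C,G}
K → miss, evict S, frames {C,G,K}
C → hit
S → miss, evict C, frames {G,K,S}
V → miss, evict G, frames {K,S,V}
S → hit
Page faults: 6.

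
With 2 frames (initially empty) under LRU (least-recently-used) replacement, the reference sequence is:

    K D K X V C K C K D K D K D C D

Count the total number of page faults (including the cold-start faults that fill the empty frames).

K: miss, frames (K)
D: miss, frames (K D)
K: hit
X: miss, evict D, frames (K X)
V: miss, evict K, frames (X V)
C: miss, evict X, frames (V C)
K: miss, evict V, frames (C K)
C: hit
K: hit
D: miss, evict C, frames (K D)
K: hit
D: hit
K: hit
D: hit
C: miss, evict K, frames (D C)
D: hit
Page faults: 8.

8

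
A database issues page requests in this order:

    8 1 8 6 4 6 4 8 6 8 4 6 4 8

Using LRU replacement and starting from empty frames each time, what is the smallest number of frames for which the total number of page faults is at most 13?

2

f=1: 14 faults
f=2: 9 faults
f=3: 4 faults
f=4: 4 faults
Smallest f with faults ≤ 13 is 2.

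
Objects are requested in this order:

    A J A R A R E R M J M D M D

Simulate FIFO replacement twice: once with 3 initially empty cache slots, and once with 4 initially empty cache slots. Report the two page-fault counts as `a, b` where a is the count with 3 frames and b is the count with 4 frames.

7, 6

3 frames: F F . F . . F . F F . F . . → 7 faults.
4 frames: F F . F . . F . F . . F . . → 6 faults.
6 < 7: adding a frame reduced faults, as is typical.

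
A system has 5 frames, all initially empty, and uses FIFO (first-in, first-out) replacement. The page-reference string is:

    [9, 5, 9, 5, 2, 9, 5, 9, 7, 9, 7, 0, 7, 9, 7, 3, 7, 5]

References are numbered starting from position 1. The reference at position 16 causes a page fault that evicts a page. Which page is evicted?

9

pos 1: 9 → fault, frames {9}
pos 2: 5 → fault, frames {9,5}
pos 3: 9 → hit
pos 4: 5 → hit
pos 5: 2 → fault, frames {9,5,2}
pos 6: 9 → hit
pos 7: 5 → hit
pos 8: 9 → hit
pos 9: 7 → fault, frames {9,5,2,7}
pos 10: 9 → hit
pos 11: 7 → hit
pos 12: 0 → fault, frames {9,5,2,7,0}
pos 13: 7 → hit
pos 14: 9 → hit
pos 15: 7 → hit
pos 16: 3 → fault, evict 9, frames {5,2,7,0,3}
At position 16, page 9 is evicted.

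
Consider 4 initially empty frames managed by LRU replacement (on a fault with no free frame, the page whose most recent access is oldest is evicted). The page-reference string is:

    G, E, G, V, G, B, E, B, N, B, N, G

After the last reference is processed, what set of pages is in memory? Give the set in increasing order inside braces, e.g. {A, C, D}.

{B, E, G, N}

G -> fault, frames {G}
E -> fault, frames {G,E}
G -> hit
V -> fault, frames {E,G,V}
G -> hit
B -> fault, frames {E,V,G,B}
E -> hit
B -> hit
N -> fault, evict V, frames {G,E,B,N}
B -> hit
N -> hit
G -> hit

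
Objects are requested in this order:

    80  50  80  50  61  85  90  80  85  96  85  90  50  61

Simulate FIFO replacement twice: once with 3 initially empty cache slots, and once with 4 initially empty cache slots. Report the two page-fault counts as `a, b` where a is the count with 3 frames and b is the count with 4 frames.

3 frames: F F . . F F F F . F F F F F → 11 faults.
4 frames: F F . . F F F F . F . . F F → 9 faults.
9 < 11: adding a frame reduced faults, as is typical.

11, 9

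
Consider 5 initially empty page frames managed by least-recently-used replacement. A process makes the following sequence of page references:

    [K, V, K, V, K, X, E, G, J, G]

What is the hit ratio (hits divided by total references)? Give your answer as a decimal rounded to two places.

K → miss, frames (K)
V → miss, frames (K V)
K → hit
V → hit
K → hit
X → miss, frames (V K X)
E → miss, frames (V K X E)
G → miss, frames (V K X E G)
J → miss, evict V, frames (K X E G J)
G → hit
Hits: 4 of 10 references → 4/10 = 0.4000.

0.40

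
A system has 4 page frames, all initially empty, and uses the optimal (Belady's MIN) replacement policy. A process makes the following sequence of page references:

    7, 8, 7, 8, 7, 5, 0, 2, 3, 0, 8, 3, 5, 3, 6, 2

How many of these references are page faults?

8

7: miss, frames {7}
8: miss, frames {7,8}
7: hit
8: hit
7: hit
5: miss, frames {7,8,5}
0: miss, frames {7,8,5,0}
2: miss, evict 7, frames {8,5,0,2}
3: miss, evict 2, frames {8,5,0,3}
0: hit
8: hit
3: hit
5: hit
3: hit
6: miss, evict 3, frames {8,5,0,6}
2: miss, evict 6, frames {8,5,0,2}
Page faults: 8.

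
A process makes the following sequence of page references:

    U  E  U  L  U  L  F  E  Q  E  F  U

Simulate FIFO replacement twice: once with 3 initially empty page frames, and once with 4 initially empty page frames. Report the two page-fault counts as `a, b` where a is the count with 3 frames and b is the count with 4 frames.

3 frames: F F . F . . F . F F . F → 7 faults.
4 frames: F F . F . . F . F . . F → 6 faults.
6 < 7: adding a frame reduced faults, as is typical.

7, 6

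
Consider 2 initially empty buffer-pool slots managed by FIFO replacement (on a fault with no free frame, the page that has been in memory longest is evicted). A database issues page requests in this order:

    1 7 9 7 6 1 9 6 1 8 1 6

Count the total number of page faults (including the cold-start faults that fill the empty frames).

10

1 → fault, frames [1]
7 → fault, frames [1, 7]
9 → fault, evict 1, frames [7, 9]
7 → hit
6 → fault, evict 7, frames [9, 6]
1 → fault, evict 9, frames [6, 1]
9 → fault, evict 6, frames [1, 9]
6 → fault, evict 1, frames [9, 6]
1 → fault, evict 9, frames [6, 1]
8 → fault, evict 6, frames [1, 8]
1 → hit
6 → fault, evict 1, frames [8, 6]
Page faults: 10.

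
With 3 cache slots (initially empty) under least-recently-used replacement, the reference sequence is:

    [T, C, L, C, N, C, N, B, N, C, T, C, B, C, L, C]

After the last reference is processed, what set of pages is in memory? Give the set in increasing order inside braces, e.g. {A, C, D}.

{B, C, L}

T: miss, frames [T]
C: miss, frames [T, C]
L: miss, frames [T, C, L]
C: hit
N: miss, evict T, frames [L, C, N]
C: hit
N: hit
B: miss, evict L, frames [C, N, B]
N: hit
C: hit
T: miss, evict B, frames [N, C, T]
C: hit
B: miss, evict N, frames [T, C, B]
C: hit
L: miss, evict T, frames [B, C, L]
C: hit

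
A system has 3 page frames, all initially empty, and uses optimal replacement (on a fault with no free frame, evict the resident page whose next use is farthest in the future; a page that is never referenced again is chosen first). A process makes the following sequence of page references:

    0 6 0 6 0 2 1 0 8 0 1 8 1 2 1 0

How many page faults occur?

6

0: miss, frames (0)
6: miss, frames (0 6)
0: hit
6: hit
0: hit
2: miss, frames (0 6 2)
1: miss, evict 6, frames (0 2 1)
0: hit
8: miss, evict 2, frames (0 1 8)
0: hit
1: hit
8: hit
1: hit
2: miss, evict 8, frames (0 1 2)
1: hit
0: hit
Page faults: 6.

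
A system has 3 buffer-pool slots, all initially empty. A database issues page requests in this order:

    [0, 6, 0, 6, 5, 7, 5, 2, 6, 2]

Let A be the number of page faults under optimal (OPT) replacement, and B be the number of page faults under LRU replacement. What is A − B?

Under OPT: F F . . F F . F . . → 5 faults.
Under LRU: F F . . F F . F F . → 6 faults.
A − B = 5 − 6 = -1.

-1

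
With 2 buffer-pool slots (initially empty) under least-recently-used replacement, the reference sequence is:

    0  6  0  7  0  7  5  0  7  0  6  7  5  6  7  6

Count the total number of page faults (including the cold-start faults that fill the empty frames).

11

0: miss, frames [0]
6: miss, frames [0, 6]
0: hit
7: miss, evict 6, frames [0, 7]
0: hit
7: hit
5: miss, evict 0, frames [7, 5]
0: miss, evict 7, frames [5, 0]
7: miss, evict 5, frames [0, 7]
0: hit
6: miss, evict 7, frames [0, 6]
7: miss, evict 0, frames [6, 7]
5: miss, evict 6, frames [7, 5]
6: miss, evict 7, frames [5, 6]
7: miss, evict 5, frames [6, 7]
6: hit
Page faults: 11.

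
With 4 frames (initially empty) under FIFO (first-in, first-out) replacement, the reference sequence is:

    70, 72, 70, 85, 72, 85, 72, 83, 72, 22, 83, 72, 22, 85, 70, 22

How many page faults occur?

70 -> miss, frames {70}
72 -> miss, frames {70,72}
70 -> hit
85 -> miss, frames {70,72,85}
72 -> hit
85 -> hit
72 -> hit
83 -> miss, frames {70,72,85,83}
72 -> hit
22 -> miss, evict 70, frames {72,85,83,22}
83 -> hit
72 -> hit
22 -> hit
85 -> hit
70 -> miss, evict 72, frames {85,83,22,70}
22 -> hit
Page faults: 6.

6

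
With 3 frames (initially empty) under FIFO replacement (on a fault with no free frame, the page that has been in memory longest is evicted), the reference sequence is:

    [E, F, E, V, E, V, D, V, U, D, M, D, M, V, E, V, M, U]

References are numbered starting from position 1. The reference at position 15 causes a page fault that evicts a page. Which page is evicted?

pos 1: E -> miss, frames {E}
pos 2: F -> miss, frames {E,F}
pos 3: E -> hit
pos 4: V -> miss, frames {E,F,V}
pos 5: E -> hit
pos 6: V -> hit
pos 7: D -> miss, evict E, frames {F,V,D}
pos 8: V -> hit
pos 9: U -> miss, evict F, frames {V,D,U}
pos 10: D -> hit
pos 11: M -> miss, evict V, frames {D,U,M}
pos 12: D -> hit
pos 13: M -> hit
pos 14: V -> miss, evict D, frames {U,M,V}
pos 15: E -> miss, evict U, frames {M,V,E}
At position 15, page U is evicted.

U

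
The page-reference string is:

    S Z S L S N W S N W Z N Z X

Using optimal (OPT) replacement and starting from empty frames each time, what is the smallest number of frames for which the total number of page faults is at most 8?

f=1: 14 faults
f=2: 8 faults
f=3: 7 faults
f=4: 6 faults
f=5: 6 faults
f=6: 6 faults
Smallest f with faults ≤ 8 is 2.

2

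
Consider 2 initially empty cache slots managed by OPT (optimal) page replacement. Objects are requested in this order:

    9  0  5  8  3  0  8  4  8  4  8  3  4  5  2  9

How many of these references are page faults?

11

9 → miss, frames (9)
0 → miss, frames (9 0)
5 → miss, evict 9, frames (0 5)
8 → miss, evict 5, frames (0 8)
3 → miss, evict 8, frames (0 3)
0 → hit
8 → miss, evict 0, frames (3 8)
4 → miss, evict 3, frames (8 4)
8 → hit
4 → hit
8 → hit
3 → miss, evict 8, frames (4 3)
4 → hit
5 → miss, evict 3, frames (4 5)
2 → miss, evict 5, frames (4 2)
9 → miss, evict 2, frames (4 9)
Page faults: 11.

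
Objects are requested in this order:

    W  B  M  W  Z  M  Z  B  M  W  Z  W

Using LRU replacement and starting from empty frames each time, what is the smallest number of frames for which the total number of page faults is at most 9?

3

f=1: 12 faults
f=2: 10 faults
f=3: 7 faults
f=4: 4 faults
Smallest f with faults ≤ 9 is 3.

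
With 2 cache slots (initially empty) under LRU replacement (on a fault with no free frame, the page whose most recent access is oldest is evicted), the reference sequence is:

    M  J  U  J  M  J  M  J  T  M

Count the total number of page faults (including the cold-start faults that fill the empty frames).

6

M → fault, frames (M)
J → fault, frames (M J)
U → fault, evict M, frames (J U)
J → hit
M → fault, evict U, frames (J M)
J → hit
M → hit
J → hit
T → fault, evict M, frames (J T)
M → fault, evict J, frames (T M)
Page faults: 6.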